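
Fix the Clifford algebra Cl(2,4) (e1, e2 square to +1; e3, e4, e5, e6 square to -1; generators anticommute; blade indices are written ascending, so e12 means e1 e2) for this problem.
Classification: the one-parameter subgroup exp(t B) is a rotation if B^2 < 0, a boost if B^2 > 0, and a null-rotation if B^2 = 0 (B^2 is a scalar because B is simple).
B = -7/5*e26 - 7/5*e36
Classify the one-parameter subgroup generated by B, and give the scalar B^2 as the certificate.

B^2 term by term: the squares give (-7/5)^2*(e26)^2 + (-7/5)^2*(e36)^2 = 49/25*(+1) + 49/25*(-1) = 0 (each basis 2-blade squares to minus the product of its generators' squares); cross terms between blades sharing an index anticommute and cancel. So B^2 = 0.
Answer: null-rotation, certificate B^2 = 0. The invariant at work: B^2 = 0 is unchanged by conjugation, hence its sign classifies the subgroup whatever basis B is written in.


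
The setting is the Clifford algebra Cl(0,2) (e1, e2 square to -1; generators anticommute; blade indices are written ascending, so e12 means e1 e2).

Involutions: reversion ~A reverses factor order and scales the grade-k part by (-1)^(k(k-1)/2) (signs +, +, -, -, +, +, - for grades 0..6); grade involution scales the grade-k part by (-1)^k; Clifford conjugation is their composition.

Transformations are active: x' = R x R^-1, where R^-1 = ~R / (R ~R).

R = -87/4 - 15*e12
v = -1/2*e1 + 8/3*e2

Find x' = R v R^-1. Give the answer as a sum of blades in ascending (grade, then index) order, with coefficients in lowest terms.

~R = -87/4 + 15*e12, and R ~R = 11169/16, so R^-1 = ~R / (11169/16).
R v = 407/8*e1 - 101/2*e2
Answer: -19883/7446*e1 + 596/1241*e2


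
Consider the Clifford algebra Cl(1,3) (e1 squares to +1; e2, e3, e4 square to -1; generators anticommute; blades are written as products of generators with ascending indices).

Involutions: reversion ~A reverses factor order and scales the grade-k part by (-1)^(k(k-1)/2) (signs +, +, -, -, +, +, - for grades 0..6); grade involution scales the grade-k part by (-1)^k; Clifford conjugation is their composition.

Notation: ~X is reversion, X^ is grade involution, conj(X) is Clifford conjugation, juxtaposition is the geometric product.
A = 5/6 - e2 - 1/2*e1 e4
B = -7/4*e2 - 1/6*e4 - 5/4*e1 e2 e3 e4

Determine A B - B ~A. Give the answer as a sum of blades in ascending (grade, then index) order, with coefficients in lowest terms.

first term: -7/4 - 1/12*e1 - 35/24*e2 - 5/36*e4 + 5/8*e2 e3 + 1/6*e2 e4 - 7/8*e1 e2 e4 + 5/4*e1 e3 e4 - 25/24*e1 e2 e3 e4
second term: -7/4 - 1/12*e1 - 35/24*e2 - 5/36*e4 - 5/8*e2 e3 - 1/6*e2 e4 + 7/8*e1 e2 e4 - 5/4*e1 e3 e4 - 25/24*e1 e2 e3 e4
Answer: 5/4*e2 e3 + 1/3*e2 e4 - 7/4*e1 e2 e4 + 5/2*e1 e3 e4


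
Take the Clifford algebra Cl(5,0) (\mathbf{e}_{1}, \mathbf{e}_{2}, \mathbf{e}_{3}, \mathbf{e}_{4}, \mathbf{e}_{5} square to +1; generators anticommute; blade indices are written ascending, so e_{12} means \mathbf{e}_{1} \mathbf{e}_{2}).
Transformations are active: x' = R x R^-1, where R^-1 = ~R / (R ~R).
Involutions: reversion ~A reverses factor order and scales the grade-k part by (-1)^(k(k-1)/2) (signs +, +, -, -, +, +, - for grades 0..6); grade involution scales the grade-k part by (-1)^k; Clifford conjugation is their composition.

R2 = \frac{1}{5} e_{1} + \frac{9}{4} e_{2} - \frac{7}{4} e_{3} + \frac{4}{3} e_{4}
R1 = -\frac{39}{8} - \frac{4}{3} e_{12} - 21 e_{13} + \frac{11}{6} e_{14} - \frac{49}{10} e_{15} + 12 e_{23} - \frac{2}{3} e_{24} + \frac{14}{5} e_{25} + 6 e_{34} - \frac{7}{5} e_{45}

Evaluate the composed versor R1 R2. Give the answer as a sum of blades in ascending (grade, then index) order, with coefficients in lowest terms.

Distribute over the terms of R2 (each basis-blade product reordered to ascending indices, repeated generators contracted through their squares):
R1 (\frac{1}{5} e_{1}) = -\frac{39}{40} e_{1} + \frac{4}{15} e_{2} + \frac{21}{5} e_{3} - \frac{11}{30} e_{4} + \frac{49}{50} e_{5} + \frac{12}{5} e_{123} - \frac{2}{15} e_{124} + \frac{14}{25} e_{125} + \frac{6}{5} e_{134} - \frac{7}{25} e_{145}
R1 (\frac{9}{4} e_{2}) = -3 e_{1} - \frac{351}{32} e_{2} - 27 e_{3} + \frac{3}{2} e_{4} - \frac{63}{10} e_{5} + \frac{189}{4} e_{123} - \frac{33}{8} e_{124} + \frac{441}{40} e_{125} + \frac{27}{2} e_{234} - \frac{63}{20} e_{245}
R1 (-\frac{7}{4} e_{3}) = \frac{147}{4} e_{1} - 21 e_{2} + \frac{273}{32} e_{3} + \frac{21}{2} e_{4} + \frac{7}{3} e_{123} + \frac{77}{24} e_{134} - \frac{343}{40} e_{135} - \frac{7}{6} e_{234} + \frac{49}{10} e_{235} + \frac{49}{20} e_{345}
R1 (\frac{4}{3} e_{4}) = \frac{22}{9} e_{1} - \frac{8}{9} e_{2} + 8 e_{3} - \frac{13}{2} e_{4} + \frac{28}{15} e_{5} - \frac{16}{9} e_{124} - 28 e_{134} + \frac{98}{15} e_{145} + 16 e_{234} - \frac{56}{15} e_{245}
Summing the partial products and collecting blades:
Answer: \frac{12679}{360} e_{1} - \frac{46931}{1440} e_{2} - \frac{1003}{160} e_{3} + \frac{77}{15} e_{4} - \frac{259}{75} e_{5} + \frac{3119}{60} e_{123} - \frac{2173}{360} e_{124} + \frac{2317}{200} e_{125} - \frac{2831}{120} e_{134} - \frac{343}{40} e_{135} + \frac{469}{75} e_{145} + \frac{85}{3} e_{234} + \frac{49}{10} e_{235} - \frac{413}{60} e_{245} + \frac{49}{20} e_{345}


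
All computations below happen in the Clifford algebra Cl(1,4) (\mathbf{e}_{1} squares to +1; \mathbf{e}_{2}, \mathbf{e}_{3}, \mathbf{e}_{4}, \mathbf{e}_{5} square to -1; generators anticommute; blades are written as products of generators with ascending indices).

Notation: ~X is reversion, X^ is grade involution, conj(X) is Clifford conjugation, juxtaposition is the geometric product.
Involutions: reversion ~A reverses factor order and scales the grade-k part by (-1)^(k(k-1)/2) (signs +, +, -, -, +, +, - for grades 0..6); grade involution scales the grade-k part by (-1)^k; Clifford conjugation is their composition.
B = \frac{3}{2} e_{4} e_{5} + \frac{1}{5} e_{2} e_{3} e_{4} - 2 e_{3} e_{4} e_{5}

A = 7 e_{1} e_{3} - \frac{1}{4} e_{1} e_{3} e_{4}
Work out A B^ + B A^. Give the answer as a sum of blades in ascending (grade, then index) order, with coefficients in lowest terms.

first term: -\frac{1}{20} e_{1} e_{2} + \frac{1}{2} e_{1} e_{5} - \frac{7}{5} e_{1} e_{2} e_{4} + \frac{3}{8} e_{1} e_{3} e_{5} - 14 e_{1} e_{4} e_{5} + \frac{21}{2} e_{1} e_{3} e_{4} e_{5}
second term: \frac{1}{20} e_{1} e_{2} - \frac{1}{2} e_{1} e_{5} - \frac{7}{5} e_{1} e_{2} e_{4} + \frac{3}{8} e_{1} e_{3} e_{5} - 14 e_{1} e_{4} e_{5} + \frac{21}{2} e_{1} e_{3} e_{4} e_{5}
Answer: -\frac{14}{5} e_{1} e_{2} e_{4} + \frac{3}{4} e_{1} e_{3} e_{5} - 28 e_{1} e_{4} e_{5} + 21 e_{1} e_{3} e_{4} e_{5}


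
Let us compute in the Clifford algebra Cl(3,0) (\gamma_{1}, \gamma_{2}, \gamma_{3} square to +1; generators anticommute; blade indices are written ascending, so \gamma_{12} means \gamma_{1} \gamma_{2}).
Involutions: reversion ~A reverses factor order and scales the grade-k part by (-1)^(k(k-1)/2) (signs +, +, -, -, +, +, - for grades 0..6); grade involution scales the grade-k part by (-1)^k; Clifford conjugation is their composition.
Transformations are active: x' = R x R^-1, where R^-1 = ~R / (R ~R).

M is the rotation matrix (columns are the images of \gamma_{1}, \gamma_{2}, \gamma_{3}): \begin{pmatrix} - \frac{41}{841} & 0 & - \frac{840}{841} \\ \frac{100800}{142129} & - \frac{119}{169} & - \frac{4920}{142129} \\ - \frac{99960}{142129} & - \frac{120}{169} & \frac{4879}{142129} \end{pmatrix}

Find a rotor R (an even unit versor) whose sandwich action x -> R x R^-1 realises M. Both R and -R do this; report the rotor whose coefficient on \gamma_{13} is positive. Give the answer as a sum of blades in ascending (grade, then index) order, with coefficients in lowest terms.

Method: write R = a + b12*\gamma_{12} + b13*\gamma_{13} + b23*\gamma_{23} with a^2 + b12^2 + b13^2 + b23^2 = 1 (so R^-1 = ~R). Expanding the columns R e_j ~R gives tr M = 4a^2 - 1 and, from the antisymmetric part, M21 - M12 = -4a*b12, M13 - M31 = 4a*b13, M32 - M23 = -4a*b23.
Here tr M = -\frac{102129}{142129}, so a^2 = (1 + tr M)/4 = \frac{10000}{142129} and a = ±\frac{100}{377}. Taking a = \frac{100}{377}: M21 - M12 = \frac{100800}{142129}, M13 - M31 = -\frac{42000}{142129}, M32 - M23 = -\frac{96000}{142129}, giving b12 = -\frac{252}{377}, b13 = -\frac{105}{377}, b23 = \frac{240}{377}, i.e. R = \frac{100}{377} - \frac{252}{377} \gamma_{12} - \frac{105}{377} \gamma_{13} + \frac{240}{377} \gamma_{23}.
Its \gamma_{13} coefficient is negative, so report the other preimage -R.
Answer: -\frac{100}{377} + \frac{252}{377} \gamma_{12} + \frac{105}{377} \gamma_{13} - \frac{240}{377} \gamma_{23}. Key observation: the double cover Spin(3) -> SO(3) sends R and -R to the same matrix (trace -\frac{102129}{142129} here), so the stated sign of the \gamma_{13} coefficient is what selects one sheet.


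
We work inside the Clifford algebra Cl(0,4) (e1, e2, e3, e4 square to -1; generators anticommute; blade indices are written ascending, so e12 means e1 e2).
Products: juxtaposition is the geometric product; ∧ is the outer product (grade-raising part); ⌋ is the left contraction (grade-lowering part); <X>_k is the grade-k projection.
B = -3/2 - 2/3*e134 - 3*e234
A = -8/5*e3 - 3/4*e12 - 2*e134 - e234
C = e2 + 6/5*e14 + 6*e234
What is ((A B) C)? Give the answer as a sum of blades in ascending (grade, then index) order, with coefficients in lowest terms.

step 1: 13/3 + 12/5*e3 - 101/24*e12 + 16/15*e14 + 24/5*e24 + 3/4*e134 + 2*e234
step 2: 268/25 + 101/24*e1 + 13/3*e2 + 297/10*e3 + 24/5*e4 - 513/50*e12 + 26/5*e14 - 12/5*e23 + 187/20*e24 - 2*e34 - 4*e123 - 16/15*e124 + 2237/100*e134 + 26*e234 + 3/4*e1234
Answer: 268/25 + 101/24*e1 + 13/3*e2 + 297/10*e3 + 24/5*e4 - 513/50*e12 + 26/5*e14 - 12/5*e23 + 187/20*e24 - 2*e34 - 4*e123 - 16/15*e124 + 2237/100*e134 + 26*e234 + 3/4*e1234


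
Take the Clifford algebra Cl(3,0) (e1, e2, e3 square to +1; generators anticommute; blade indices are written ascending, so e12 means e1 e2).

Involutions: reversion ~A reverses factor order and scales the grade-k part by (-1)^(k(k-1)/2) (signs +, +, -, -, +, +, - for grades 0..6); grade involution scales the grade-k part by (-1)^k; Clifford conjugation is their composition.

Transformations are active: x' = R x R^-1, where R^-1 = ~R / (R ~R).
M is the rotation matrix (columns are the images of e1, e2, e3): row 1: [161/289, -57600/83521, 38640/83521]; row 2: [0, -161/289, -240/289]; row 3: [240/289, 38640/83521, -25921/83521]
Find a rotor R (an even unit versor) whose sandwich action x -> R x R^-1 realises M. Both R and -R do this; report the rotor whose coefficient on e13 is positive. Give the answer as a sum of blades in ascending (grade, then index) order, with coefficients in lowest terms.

Method: write R = a + b12*e12 + b13*e13 + b23*e23 with a^2 + b12^2 + b13^2 + b23^2 = 1 (so R^-1 = ~R). Expanding the columns R e_j ~R gives tr M = 4a^2 - 1 and, from the antisymmetric part, M21 - M12 = -4a*b12, M13 - M31 = 4a*b13, M32 - M23 = -4a*b23.
Here tr M = -25921/83521, so a^2 = (1 + tr M)/4 = 14400/83521 and a = ±120/289. Taking a = 120/289: M21 - M12 = 57600/83521, M13 - M31 = -30720/83521, M32 - M23 = 108000/83521, giving b12 = -120/289, b13 = -64/289, b23 = -225/289, i.e. R = 120/289 - 120/289*e12 - 64/289*e13 - 225/289*e23.
Its e13 coefficient is negative, so report the other preimage -R.
Answer: -120/289 + 120/289*e12 + 64/289*e13 + 225/289*e23. Key observation: the double cover Spin(3) -> SO(3) sends R and -R to the same matrix (trace -25921/83521 here), so the stated sign of the e13 coefficient is what selects one sheet.


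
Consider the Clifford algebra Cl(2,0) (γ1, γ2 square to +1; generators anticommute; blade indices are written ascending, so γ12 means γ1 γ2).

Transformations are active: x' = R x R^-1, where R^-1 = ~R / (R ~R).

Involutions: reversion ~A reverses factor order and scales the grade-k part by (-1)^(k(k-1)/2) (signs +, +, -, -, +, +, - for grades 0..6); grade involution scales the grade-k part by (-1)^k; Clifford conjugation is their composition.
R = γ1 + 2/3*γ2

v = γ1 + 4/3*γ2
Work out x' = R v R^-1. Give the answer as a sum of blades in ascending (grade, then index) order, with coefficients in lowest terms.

~R = γ1 + 2/3*γ2, and R ~R = 13/9, so R^-1 = ~R / (13/9).
R v = 17/9 + 2/3*γ12
Answer: 21/13*γ1 + 16/39*γ2


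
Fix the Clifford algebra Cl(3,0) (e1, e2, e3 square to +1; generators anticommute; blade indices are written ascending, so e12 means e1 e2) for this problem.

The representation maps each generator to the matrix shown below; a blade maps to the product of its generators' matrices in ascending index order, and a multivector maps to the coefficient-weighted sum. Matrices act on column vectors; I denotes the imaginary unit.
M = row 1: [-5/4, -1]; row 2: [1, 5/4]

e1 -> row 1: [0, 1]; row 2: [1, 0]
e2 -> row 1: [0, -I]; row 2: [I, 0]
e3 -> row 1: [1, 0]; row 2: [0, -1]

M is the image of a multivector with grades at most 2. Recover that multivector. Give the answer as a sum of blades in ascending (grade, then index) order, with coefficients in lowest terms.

Method: 1, rho(e1), rho(e2), rho(e3) form a trace-orthogonal basis of the 2x2 complex matrices (tr(X Y) = 2 if X = Y, else 0), so M = m0*1 + m1*rho(e1) + m2*rho(e2) + m3*rho(e3) with m0 = tr(M)/2 = 0, m1 = tr(M rho(e1))/2 = 0, m2 = tr(M rho(e2))/2 = -I, m3 = tr(M rho(e3))/2 = -5/4.
Multiplying table entries, the bivector images are rho(e12) = I*rho(e3), rho(e13) = -I*rho(e2), rho(e23) = I*rho(e1); with real blade coefficients the real parts of m0..m3 are the coefficients of 1, e1, e2, e3 and the imaginary parts give the bivectors (e23: Im m1, e13: -Im m2, e12: Im m3).
Answer: -5/4*e3 + e13


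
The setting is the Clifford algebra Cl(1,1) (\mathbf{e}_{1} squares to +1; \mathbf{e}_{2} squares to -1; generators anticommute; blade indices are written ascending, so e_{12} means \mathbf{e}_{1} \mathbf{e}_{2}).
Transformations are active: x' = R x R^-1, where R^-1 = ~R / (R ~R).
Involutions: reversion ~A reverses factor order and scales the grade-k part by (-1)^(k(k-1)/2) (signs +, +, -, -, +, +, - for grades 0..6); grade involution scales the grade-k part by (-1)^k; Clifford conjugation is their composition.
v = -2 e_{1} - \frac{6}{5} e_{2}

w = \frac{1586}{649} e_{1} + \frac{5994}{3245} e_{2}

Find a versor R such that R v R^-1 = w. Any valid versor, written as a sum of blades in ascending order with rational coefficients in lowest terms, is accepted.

Reasoning: v^2 = w^2 = \frac{64}{25} since conjugation preserves the quadratic form; R = v + w = \frac{288}{649} e_{1} + \frac{420}{649} e_{2} is then valid when invertible, keeping its own part and reversing (v - w)/2.
Answer: \frac{288}{649} e_{1} + \frac{420}{649} e_{2}


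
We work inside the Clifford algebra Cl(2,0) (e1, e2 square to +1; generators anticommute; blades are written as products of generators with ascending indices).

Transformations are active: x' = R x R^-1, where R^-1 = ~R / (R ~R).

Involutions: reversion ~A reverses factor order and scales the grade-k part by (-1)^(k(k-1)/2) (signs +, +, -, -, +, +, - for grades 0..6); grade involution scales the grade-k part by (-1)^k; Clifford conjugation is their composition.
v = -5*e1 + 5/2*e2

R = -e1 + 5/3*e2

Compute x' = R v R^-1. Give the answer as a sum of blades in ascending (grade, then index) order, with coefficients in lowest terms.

~R = -e1 + 5/3*e2, and R ~R = 34/9, so R^-1 = ~R / (34/9).
R v = 55/6 + 35/6*e1 e2
Answer: 5/34*e1 + 95/17*e2


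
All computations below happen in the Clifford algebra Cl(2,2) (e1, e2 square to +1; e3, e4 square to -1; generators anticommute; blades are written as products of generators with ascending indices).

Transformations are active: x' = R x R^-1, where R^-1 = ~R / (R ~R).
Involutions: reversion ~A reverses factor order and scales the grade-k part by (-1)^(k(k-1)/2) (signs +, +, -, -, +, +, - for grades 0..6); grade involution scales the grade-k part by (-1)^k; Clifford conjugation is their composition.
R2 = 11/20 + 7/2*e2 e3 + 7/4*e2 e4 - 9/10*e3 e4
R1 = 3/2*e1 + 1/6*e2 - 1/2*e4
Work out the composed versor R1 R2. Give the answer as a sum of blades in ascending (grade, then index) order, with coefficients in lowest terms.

Distribute over the terms of R1 (each basis-blade product reordered to ascending indices, repeated generators contracted through their squares):
(3/2*e1) R2 = 33/40*e1 + 21/4*e1 e2 e3 + 21/8*e1 e2 e4 - 27/20*e1 e3 e4
(1/6*e2) R2 = 11/120*e2 + 7/12*e3 + 7/24*e4 - 3/20*e2 e3 e4
(-1/2*e4) R2 = -7/8*e2 + 9/20*e3 - 11/40*e4 - 7/4*e2 e3 e4
Summing the partial products and collecting blades:
Answer: 33/40*e1 - 47/60*e2 + 31/30*e3 + 1/60*e4 + 21/4*e1 e2 e3 + 21/8*e1 e2 e4 - 27/20*e1 e3 e4 - 19/10*e2 e3 e4


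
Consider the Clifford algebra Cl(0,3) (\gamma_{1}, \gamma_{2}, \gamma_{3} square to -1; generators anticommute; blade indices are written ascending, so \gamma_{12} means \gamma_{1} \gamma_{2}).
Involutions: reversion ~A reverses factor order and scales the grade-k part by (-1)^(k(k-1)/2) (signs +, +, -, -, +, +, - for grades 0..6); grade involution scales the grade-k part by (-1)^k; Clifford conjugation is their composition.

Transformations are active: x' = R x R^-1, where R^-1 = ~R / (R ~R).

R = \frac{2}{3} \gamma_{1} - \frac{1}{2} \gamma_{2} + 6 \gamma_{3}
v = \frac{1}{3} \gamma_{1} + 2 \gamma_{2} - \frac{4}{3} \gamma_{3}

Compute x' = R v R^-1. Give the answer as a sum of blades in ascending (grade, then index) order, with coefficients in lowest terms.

~R = \frac{2}{3} \gamma_{1} - \frac{1}{2} \gamma_{2} + 6 \gamma_{3}, and R ~R = -\frac{1321}{36}, so R^-1 = ~R / (-\frac{1321}{36}).
R v = \frac{79}{9} + \frac{3}{2} \gamma_{12} - \frac{26}{9} \gamma_{13} - \frac{34}{3} \gamma_{23}
Answer: -\frac{2585}{3963} \gamma_{1} - \frac{2326}{1321} \gamma_{2} - \frac{6092}{3963} \gamma_{3}


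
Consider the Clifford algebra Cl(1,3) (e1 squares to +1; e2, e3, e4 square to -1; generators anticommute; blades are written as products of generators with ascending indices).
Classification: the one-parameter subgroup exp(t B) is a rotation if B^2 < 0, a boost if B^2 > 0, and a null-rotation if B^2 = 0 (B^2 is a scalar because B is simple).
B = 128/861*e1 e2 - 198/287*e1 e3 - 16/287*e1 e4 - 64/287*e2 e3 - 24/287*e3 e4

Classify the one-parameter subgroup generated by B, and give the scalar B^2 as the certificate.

B^2 term by term: the squares give (128/861)^2*(e1 e2)^2 + (-198/287)^2*(e1 e3)^2 + (-16/287)^2*(e1 e4)^2 + (-64/287)^2*(e2 e3)^2 + (-24/287)^2*(e3 e4)^2 = 16384/741321*(+1) + 39204/82369*(+1) + 256/82369*(+1) + 4096/82369*(-1) + 576/82369*(-1) = 4/9 (each basis 2-blade squares to minus the product of its generators' squares); cross terms between blades sharing an index anticommute and cancel; the commuting (index-disjoint) pairs give grade-4 terms 2*c*c'*(blade product), which cancel blade by blade — e1 e2 e3 e4: -2048/82369 + 2048/82369 = 0 — confirming B is simple. So B^2 = 4/9.
Answer: boost, certificate B^2 = 4/9. Why this suffices: the scalar 4/9 survives any versor conjugation, so its sign alone determines the class however B is presented.


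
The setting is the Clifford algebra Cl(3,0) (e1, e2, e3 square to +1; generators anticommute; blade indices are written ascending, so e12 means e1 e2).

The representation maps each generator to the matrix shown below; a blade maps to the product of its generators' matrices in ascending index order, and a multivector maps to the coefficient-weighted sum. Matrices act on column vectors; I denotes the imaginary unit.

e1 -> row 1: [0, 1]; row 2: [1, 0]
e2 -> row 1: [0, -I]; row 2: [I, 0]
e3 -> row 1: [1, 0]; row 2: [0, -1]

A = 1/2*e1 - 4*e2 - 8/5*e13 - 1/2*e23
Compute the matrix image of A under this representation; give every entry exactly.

Bivector images (products of the table entries): rho(e13) = rho(e1)rho(e3) = row 1: [0, -1]; row 2: [1, 0]; rho(e23) = rho(e2)rho(e3) = row 1: [0, I]; row 2: [I, 0].
M = (1/2)*rho(e1) + (-4)*rho(e2) + (-8/5)*rho(e13) + (-1/2)*rho(e23), summed entrywise:
Answer: row 1: [0, 21/10 + 7*I/2]; row 2: [-11/10 - 9*I/2, 0]


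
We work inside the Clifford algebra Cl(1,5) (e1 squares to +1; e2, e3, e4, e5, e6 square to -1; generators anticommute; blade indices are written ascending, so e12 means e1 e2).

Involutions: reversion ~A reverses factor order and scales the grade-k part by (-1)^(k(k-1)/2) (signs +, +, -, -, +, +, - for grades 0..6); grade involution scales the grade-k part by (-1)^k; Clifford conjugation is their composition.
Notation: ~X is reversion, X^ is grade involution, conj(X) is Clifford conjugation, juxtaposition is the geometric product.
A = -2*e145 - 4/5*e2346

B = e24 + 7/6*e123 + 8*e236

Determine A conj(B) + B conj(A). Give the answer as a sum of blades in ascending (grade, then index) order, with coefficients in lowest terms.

first term: -32/5*e4 + 4/5*e36 + 2*e125 + 14/15*e146 - 7/3*e2345 - 16*e123456
second term: 32/5*e4 - 4/5*e36 + 2*e125 + 14/15*e146 - 7/3*e2345 + 16*e123456
Answer: 4*e125 + 28/15*e146 - 14/3*e2345


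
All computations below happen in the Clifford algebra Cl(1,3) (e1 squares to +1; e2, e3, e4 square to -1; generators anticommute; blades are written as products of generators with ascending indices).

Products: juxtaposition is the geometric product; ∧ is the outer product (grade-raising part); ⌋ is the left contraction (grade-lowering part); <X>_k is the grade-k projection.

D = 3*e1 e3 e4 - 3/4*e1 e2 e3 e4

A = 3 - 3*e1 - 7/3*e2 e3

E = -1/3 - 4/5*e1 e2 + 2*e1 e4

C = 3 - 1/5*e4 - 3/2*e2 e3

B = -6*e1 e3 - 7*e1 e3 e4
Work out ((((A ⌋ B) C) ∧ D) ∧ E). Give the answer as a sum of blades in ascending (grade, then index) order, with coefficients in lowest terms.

step 1: 18*e3 - 18*e1 e3 + 21*e3 e4 - 21*e1 e3 e4
step 2: -27*e2 + 291/5*e3 + 27*e1 e2 - 291/5*e1 e3 - 63/2*e2 e4 + 297/5*e3 e4 + 63/2*e1 e2 e4 - 297/5*e1 e3 e4
step 3: 81*e1 e2 e3 e4
step 4: -27*e1 e2 e3 e4
Answer: -27*e1 e2 e3 e4


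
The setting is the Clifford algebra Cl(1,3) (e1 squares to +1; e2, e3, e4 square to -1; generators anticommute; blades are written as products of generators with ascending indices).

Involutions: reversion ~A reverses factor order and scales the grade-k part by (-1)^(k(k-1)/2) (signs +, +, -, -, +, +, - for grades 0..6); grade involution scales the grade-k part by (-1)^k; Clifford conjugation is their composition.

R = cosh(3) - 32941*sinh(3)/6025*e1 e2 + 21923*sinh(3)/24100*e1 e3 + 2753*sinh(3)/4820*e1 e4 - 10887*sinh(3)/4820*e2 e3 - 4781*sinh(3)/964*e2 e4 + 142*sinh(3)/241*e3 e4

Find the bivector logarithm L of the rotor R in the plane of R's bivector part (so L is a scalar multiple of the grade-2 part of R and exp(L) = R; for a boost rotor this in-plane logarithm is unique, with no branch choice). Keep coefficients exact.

The scalar part of R is cosh(3), so cosh pins the rapidity up to sign — the sign comes from the bivector part; dividing that part by sinh of the rapidity yields the plane, and the in-plane L = rapidity * plane is unique because the two sign choices cancel.
Concretely: cosh(rapidity) = cosh(3) gives rapidity = ±3, and since rapidity/sinh(rapidity) is even the sign is immaterial: L = (rapidity/sinh(rapidity)) * <R>_2 = (3/sinh(3)) * <R>_2.
Answer: -98823/6025*e1 e2 + 65769/24100*e1 e3 + 8259/4820*e1 e4 - 32661/4820*e2 e3 - 14343/964*e2 e4 + 426/241*e3 e4


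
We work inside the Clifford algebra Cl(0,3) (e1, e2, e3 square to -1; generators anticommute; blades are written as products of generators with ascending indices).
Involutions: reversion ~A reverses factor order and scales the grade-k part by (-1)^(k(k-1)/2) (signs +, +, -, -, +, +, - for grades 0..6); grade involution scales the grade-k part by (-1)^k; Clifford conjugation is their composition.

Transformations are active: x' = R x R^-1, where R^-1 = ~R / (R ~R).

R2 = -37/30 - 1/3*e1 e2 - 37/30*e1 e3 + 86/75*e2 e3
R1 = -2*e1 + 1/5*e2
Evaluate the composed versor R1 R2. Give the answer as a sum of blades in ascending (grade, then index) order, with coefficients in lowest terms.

Distribute over the terms of R1 (each basis-blade product reordered to ascending indices, repeated generators contracted through their squares):
(-2*e1) R2 = 37/15*e1 - 2/3*e2 - 37/15*e3 - 172/75*e1 e2 e3
(1/5*e2) R2 = -1/15*e1 - 37/150*e2 - 86/375*e3 + 37/150*e1 e2 e3
Summing the partial products and collecting blades:
Answer: 12/5*e1 - 137/150*e2 - 337/125*e3 - 307/150*e1 e2 e3


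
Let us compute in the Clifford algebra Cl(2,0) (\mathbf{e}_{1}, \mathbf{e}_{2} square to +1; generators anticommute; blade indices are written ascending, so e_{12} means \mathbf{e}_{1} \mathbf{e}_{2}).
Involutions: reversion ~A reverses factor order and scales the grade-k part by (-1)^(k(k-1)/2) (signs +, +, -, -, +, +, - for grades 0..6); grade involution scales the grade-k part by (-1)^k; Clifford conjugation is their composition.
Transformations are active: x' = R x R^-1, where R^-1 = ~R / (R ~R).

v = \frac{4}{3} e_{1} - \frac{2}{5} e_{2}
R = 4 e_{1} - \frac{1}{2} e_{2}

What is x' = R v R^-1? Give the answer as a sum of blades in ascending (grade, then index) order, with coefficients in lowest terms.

~R = 4 e_{1} - \frac{1}{2} e_{2}, and R ~R = \frac{65}{4}, so R^-1 = ~R / (\frac{65}{4}).
R v = \frac{83}{15} - \frac{14}{15} e_{12}
Answer: \frac{452}{325} e_{1} + \frac{58}{975} e_{2}


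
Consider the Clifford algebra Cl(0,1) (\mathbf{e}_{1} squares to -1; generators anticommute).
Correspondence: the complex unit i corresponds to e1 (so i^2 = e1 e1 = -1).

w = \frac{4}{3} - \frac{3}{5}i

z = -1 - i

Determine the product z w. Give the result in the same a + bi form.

In blades: z = -1 - e_{1}, w = \frac{4}{3} - \frac{3}{5} e_{1}.
Distribute z over w term by term (generator squares from the signature, products reordered to ascending indices): (-1)*w = -\frac{4}{3} + \frac{3}{5} e_{1}; (-e_{1})*w = -\frac{3}{5} - \frac{4}{3} e_{1}.
Sum: -\frac{29}{15} - \frac{11}{15} e_{1}; translating back through the correspondence:
Answer: -\frac{29}{15} - \frac{11}{15}i


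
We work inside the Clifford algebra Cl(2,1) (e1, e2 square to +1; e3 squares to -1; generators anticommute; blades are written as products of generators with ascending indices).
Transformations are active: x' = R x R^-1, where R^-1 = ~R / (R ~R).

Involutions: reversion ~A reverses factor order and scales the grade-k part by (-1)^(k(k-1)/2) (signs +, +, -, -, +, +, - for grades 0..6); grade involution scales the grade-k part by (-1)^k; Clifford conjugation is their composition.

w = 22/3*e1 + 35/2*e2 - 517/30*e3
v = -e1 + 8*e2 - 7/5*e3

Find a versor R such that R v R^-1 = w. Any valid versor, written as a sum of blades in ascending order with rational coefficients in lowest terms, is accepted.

Equal squares first: v^2 = w^2 = 1576/25. Then v + w = 19/3*e1 + 51/2*e2 - 559/30*e3 is a versor taking v to w, provided it is invertible.
Answer: 19/3*e1 + 51/2*e2 - 559/30*e3


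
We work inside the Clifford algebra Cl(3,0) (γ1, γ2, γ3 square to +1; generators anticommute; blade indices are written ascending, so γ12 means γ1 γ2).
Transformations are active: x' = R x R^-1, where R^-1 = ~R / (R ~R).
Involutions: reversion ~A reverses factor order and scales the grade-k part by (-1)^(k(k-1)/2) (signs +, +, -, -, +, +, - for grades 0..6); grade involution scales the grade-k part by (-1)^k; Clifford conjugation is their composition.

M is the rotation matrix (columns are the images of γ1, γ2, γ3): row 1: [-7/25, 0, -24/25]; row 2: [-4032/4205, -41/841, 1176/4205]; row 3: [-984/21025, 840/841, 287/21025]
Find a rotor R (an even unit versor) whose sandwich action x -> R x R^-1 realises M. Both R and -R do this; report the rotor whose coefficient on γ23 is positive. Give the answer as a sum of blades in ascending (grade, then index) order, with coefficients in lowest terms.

Method: write R = a + b12*γ12 + b13*γ13 + b23*γ23 with a^2 + b12^2 + b13^2 + b23^2 = 1 (so R^-1 = ~R). Expanding the columns R e_j ~R gives tr M = 4a^2 - 1 and, from the antisymmetric part, M21 - M12 = -4a*b12, M13 - M31 = 4a*b13, M32 - M23 = -4a*b23.
Here tr M = -265/841, so a^2 = (1 + tr M)/4 = 144/841 and a = ±12/29. Taking a = 12/29: M21 - M12 = -4032/4205, M13 - M31 = -768/841, M32 - M23 = 3024/4205, giving b12 = 84/145, b13 = -16/29, b23 = -63/145, i.e. R = 12/29 + 84/145*γ12 - 16/29*γ13 - 63/145*γ23.
Its γ23 coefficient is negative, so report the other preimage -R.
Answer: -12/29 - 84/145*γ12 + 16/29*γ13 + 63/145*γ23. Why the constraint matters: R and -R act identically through the sandwich — M has trace -265/841 either way — so only the sign condition on γ23 picks one of the two preimages.


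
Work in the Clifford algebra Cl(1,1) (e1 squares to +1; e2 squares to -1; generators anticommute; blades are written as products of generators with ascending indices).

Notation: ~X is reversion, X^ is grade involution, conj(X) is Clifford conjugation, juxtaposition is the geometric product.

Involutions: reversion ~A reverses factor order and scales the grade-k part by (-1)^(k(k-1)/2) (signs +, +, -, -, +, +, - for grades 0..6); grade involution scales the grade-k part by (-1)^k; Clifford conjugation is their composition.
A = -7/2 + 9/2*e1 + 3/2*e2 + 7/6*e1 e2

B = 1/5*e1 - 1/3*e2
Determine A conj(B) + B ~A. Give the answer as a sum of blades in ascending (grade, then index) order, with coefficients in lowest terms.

first term: -7/5 + 14/45*e1 - 14/15*e2 + 9/5*e1 e2
second term: 7/5 - 14/45*e1 + 14/15*e2 + 9/5*e1 e2
Answer: 18/5*e1 e2


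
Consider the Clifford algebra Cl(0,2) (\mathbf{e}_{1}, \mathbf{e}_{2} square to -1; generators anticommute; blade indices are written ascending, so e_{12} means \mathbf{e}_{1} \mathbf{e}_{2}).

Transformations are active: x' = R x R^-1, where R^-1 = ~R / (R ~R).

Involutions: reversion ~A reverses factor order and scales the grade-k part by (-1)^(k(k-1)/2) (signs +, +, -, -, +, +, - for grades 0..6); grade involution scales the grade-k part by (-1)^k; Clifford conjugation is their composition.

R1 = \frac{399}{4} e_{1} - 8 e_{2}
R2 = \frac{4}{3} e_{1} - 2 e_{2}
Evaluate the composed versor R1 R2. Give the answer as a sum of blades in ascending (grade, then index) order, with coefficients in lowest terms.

Distribute over the terms of R1 (each basis-blade product reordered to ascending indices, repeated generators contracted through their squares):
(\frac{399}{4} e_{1}) R2 = -133 - \frac{399}{2} e_{12}
(-8 e_{2}) R2 = -16 + \frac{32}{3} e_{12}
Summing the partial products and collecting blades:
Answer: -149 - \frac{1133}{6} e_{12}


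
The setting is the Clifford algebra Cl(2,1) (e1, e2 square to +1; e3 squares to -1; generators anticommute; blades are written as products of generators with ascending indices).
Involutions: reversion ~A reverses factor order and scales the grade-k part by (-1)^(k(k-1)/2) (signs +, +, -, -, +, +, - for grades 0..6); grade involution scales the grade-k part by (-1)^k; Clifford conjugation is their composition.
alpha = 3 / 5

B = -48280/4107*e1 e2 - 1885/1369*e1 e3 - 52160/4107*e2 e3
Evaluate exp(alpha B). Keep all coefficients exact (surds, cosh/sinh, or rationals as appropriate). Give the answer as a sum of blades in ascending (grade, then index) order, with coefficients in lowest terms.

B^2 term by term: the squares give (-48280/4107)^2*(e1 e2)^2 + (-1885/1369)^2*(e1 e3)^2 + (-52160/4107)^2*(e2 e3)^2 = 2330958400/16867449*(-1) + 3553225/1874161*(+1) + 2720665600/16867449*(+1) = 25 (each basis 2-blade squares to minus the product of its generators' squares); cross terms between blades sharing an index anticommute and cancel. So B^2 = 25.
B^2 = 25 — since the square is positive, the closed form is hyperbolic: l = 5, alpha*l = 3, so exp(alpha B) = cosh(3) + (sinh(3)/5)*B = cosh(3) + (sinh(3)/5)*B.
Answer: cosh(3) - 9656*sinh(3)/4107*e1 e2 - 377*sinh(3)/1369*e1 e3 - 10432*sinh(3)/4107*e2 e3


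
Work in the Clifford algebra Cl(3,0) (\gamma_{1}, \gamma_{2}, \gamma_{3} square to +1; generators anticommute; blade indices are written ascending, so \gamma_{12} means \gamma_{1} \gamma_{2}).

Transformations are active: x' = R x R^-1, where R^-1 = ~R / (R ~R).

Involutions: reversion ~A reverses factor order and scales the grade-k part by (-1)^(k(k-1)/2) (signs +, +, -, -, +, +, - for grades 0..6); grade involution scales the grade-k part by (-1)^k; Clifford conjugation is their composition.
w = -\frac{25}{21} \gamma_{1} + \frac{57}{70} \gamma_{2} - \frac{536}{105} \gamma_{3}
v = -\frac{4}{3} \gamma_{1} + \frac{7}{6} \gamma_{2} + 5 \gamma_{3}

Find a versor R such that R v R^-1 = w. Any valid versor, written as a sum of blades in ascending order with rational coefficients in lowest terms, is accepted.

Sketch: the shared square \frac{1013}{36} makes R = v + w = -\frac{53}{21} \gamma_{1} + \frac{208}{105} \gamma_{2} - \frac{11}{105} \gamma_{3} the natural versor; its sandwich fixes that direction, negates (v - w)/2, and sends v to w.
Answer: -\frac{53}{21} \gamma_{1} + \frac{208}{105} \gamma_{2} - \frac{11}{105} \gamma_{3}


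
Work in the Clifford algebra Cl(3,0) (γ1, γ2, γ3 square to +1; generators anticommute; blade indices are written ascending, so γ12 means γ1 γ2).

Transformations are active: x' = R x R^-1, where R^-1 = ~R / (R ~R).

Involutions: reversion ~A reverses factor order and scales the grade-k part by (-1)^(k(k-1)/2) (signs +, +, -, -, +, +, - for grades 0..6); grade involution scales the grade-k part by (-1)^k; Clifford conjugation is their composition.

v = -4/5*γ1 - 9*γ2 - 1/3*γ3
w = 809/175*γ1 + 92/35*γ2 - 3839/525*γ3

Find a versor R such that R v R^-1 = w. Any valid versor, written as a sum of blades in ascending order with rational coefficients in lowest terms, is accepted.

Since q(v) = q(w) = 18394/225, the sum R = v + w = 669/175*γ1 - 223/35*γ2 - 1338/175*γ3 does the job whenever invertible.
Answer: 669/175*γ1 - 223/35*γ2 - 1338/175*γ3


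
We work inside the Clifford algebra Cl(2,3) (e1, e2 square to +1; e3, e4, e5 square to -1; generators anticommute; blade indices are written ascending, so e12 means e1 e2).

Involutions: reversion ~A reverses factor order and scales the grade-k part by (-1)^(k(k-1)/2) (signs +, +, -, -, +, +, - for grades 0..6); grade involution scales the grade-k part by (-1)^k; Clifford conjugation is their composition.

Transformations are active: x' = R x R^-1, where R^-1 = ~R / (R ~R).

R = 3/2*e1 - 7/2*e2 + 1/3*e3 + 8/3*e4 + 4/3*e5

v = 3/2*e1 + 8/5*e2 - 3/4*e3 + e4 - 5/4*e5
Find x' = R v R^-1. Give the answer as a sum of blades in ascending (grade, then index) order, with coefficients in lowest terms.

~R = 3/2*e1 - 7/2*e2 + 1/3*e3 + 8/3*e4 + 4/3*e5, and R ~R = 11/2, so R^-1 = ~R / (11/2).
R v = -41/10 + 153/20*e12 - 13/8*e13 - 5/2*e14 - 31/8*e15 + 251/120*e23 - 233/30*e24 + 269/120*e25 + 7/3*e34 + 7/12*e35 - 14/3*e45
Answer: -411/110*e1 + 199/55*e2 + 167/660*e3 - 821/165*e4 - 487/660*e5


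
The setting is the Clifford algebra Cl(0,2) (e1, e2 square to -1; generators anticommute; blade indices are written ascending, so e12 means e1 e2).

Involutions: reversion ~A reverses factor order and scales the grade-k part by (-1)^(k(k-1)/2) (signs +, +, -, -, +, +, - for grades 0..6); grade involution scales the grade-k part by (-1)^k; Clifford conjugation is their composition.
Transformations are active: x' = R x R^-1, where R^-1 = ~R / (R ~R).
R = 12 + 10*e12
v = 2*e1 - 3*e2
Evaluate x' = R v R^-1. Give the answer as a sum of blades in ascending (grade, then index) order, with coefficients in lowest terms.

~R = 12 - 10*e12, and R ~R = 244, so R^-1 = ~R / (244).
R v = 54*e1 - 16*e2
Answer: 202/61*e1 + 87/61*e2


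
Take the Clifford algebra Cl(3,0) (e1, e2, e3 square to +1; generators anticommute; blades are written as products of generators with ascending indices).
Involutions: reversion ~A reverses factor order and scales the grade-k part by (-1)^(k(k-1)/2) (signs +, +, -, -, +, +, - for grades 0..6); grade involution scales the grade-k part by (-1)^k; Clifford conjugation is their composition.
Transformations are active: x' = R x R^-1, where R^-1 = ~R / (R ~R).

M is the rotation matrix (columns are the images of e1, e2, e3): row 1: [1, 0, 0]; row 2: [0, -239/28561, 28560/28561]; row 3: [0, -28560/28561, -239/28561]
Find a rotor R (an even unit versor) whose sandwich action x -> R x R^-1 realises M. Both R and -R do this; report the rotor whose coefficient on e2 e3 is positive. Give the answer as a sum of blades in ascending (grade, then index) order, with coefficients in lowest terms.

Method: write R = a + b12*e1 e2 + b13*e1 e3 + b23*e2 e3 with a^2 + b12^2 + b13^2 + b23^2 = 1 (so R^-1 = ~R). Expanding the columns R e_j ~R gives tr M = 4a^2 - 1 and, from the antisymmetric part, M21 - M12 = -4a*b12, M13 - M31 = 4a*b13, M32 - M23 = -4a*b23.
Here tr M = 28083/28561, so a^2 = (1 + tr M)/4 = 14161/28561 and a = ±119/169. Taking a = 119/169: M21 - M12 = 0, M13 - M31 = 0, M32 - M23 = -57120/28561, giving b12 = 0, b13 = 0, b23 = 120/169, i.e. R = 119/169 + 120/169*e2 e3.
Its e2 e3 coefficient is already positive.
Answer: 119/169 + 120/169*e2 e3. Key observation: the double cover Spin(3) -> SO(3) sends R and -R to the same matrix (trace 28083/28561 here), so the stated sign of the e2 e3 coefficient is what selects one sheet.


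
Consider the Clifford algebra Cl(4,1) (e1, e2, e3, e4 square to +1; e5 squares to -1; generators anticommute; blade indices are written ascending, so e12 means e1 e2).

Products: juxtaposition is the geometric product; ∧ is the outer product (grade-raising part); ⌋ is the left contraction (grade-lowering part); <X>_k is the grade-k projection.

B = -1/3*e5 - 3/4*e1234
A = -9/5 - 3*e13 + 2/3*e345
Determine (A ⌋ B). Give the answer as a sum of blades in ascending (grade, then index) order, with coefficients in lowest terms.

step 1: 3/5*e5 + 9/4*e24 + 27/20*e1234
Answer: 3/5*e5 + 9/4*e24 + 27/20*e1234


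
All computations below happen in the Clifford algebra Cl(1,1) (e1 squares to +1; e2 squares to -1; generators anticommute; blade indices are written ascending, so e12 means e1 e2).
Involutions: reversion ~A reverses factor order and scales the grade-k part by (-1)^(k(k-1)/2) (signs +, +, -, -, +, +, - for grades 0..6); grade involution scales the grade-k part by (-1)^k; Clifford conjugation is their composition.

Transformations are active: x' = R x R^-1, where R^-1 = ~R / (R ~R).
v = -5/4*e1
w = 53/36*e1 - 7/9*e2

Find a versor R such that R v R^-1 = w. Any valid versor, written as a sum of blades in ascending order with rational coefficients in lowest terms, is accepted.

Sketch: the shared square 25/16 makes R = v + w = 2/9*e1 - 7/9*e2 the natural versor; its sandwich fixes that direction, negates (v - w)/2, and sends v to w.
Answer: 2/9*e1 - 7/9*e2


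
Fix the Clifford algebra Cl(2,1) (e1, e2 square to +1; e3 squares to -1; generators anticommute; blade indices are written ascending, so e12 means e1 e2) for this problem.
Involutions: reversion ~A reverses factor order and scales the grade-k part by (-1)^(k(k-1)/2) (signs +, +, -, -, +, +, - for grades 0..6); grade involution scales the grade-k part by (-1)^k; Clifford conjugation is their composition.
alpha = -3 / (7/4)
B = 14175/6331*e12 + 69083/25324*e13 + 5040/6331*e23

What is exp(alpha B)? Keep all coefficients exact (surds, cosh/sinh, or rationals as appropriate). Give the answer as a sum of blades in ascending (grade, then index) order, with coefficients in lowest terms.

B^2 term by term: the squares give (14175/6331)^2*(e12)^2 + (69083/25324)^2*(e13)^2 + (5040/6331)^2*(e23)^2 = 200930625/40081561*(-1) + 4772460889/641304976*(+1) + 25401600/40081561*(+1) = 49/16 (each basis 2-blade squares to minus the product of its generators' squares); cross terms between blades sharing an index anticommute and cancel. So B^2 = 49/16.
B^2 = 49/16 — hyperbolic case — the even/odd split gives cosh and sinh: l = 7/4, alpha*l = -3, so exp(alpha B) = cosh(-3) + (sinh(-3)/(7/4))*B = cosh(3) + (-4*sinh(3)/7)*B.
Answer: cosh(3) - 8100*sinh(3)/6331*e12 - 9869*sinh(3)/6331*e13 - 2880*sinh(3)/6331*e23


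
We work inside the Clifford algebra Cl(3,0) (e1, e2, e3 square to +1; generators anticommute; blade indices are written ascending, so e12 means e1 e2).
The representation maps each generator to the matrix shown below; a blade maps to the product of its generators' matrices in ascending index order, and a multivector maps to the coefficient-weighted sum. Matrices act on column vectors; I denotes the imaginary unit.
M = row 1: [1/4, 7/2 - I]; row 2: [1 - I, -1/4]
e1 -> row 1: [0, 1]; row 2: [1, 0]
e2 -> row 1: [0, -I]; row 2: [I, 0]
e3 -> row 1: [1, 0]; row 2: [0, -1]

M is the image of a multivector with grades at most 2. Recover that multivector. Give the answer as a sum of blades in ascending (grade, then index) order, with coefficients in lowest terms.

Method: 1, rho(e1), rho(e2), rho(e3) form a trace-orthogonal basis of the 2x2 complex matrices (tr(X Y) = 2 if X = Y, else 0), so M = m0*1 + m1*rho(e1) + m2*rho(e2) + m3*rho(e3) with m0 = tr(M)/2 = 0, m1 = tr(M rho(e1))/2 = 9/4 - I, m2 = tr(M rho(e2))/2 = 5*I/4, m3 = tr(M rho(e3))/2 = 1/4.
Multiplying table entries, the bivector images are rho(e12) = I*rho(e3), rho(e13) = -I*rho(e2), rho(e23) = I*rho(e1); with real blade coefficients the real parts of m0..m3 are the coefficients of 1, e1, e2, e3 and the imaginary parts give the bivectors (e23: Im m1, e13: -Im m2, e12: Im m3).
Answer: 9/4*e1 + 1/4*e3 - 5/4*e13 - e23
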